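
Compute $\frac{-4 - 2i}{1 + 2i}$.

Multiply numerator and denominator by conjugate (1 - 2i):
= (-4 - 2i)(1 - 2i) / (1^2 + 2^2)
= (-8 + 6i) / 5
= -8/5 + (6/5)i


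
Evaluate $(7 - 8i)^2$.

(a + bi)^2 = a^2 - b^2 + 2abi
= 7^2 - (-8)^2 + 2*7*(-8)i
= -15 - 112i


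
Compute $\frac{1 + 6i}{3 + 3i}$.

Multiply numerator and denominator by conjugate (3 - 3i):
= (1 + 6i)(3 - 3i) / (3^2 + 3^2)
= (21 + 15i) / 18
Divide through by 3: (7 + 5i) / 6
= 7/6 + (5/6)i


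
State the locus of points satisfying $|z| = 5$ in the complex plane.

|z| = 5 means sqrt(x^2 + y^2) = 5
This is a circle of radius 5 centered at the origin


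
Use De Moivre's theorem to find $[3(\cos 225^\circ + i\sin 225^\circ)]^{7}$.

By De Moivre: z^n = r^n(cos(nθ) + i sin(nθ))
= 3^7(cos(7*225°) + i sin(7*225°))
= 2187(cos 135° + i sin 135°)
= -2187*sqrt(2)/2 + (2187*sqrt(2)/2)i


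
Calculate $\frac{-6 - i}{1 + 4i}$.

Multiply numerator and denominator by conjugate (1 - 4i):
= (-6 - i)(1 - 4i) / (1^2 + 4^2)
= (-10 + 23i) / 17
= -10/17 + (23/17)i


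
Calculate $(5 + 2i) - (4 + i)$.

(5 - 4) + (2 - 1)i = 1 + i


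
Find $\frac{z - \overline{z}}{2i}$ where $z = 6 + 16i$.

z - conjugate(z) = 2bi
(z - conjugate(z))/(2i) = 2bi/(2i) = b = 16


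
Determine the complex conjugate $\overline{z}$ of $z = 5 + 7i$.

If z = a + bi, then conjugate(z) = a - bi
conjugate(5 + 7i) = 5 - 7i


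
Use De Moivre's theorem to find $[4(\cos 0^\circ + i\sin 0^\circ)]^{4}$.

By De Moivre: z^n = r^n(cos(nθ) + i sin(nθ))
= 4^4(cos(4*0°) + i sin(4*0°))
= 256(cos 0° + i sin 0°)
= 256


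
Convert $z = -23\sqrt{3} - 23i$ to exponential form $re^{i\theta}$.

r = |z| = sqrt((-23*sqrt(3))^2 + (-23)^2) = sqrt(1587 + 529) = sqrt(2116) = 46
θ = arctan(b/a) = arctan(-23/-39.8372) (quadrant-adjusted) = 210° = 7π/6
z = 46e^(i*7π/6)


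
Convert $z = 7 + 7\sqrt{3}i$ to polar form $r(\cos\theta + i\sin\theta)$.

r = |z| = sqrt(a^2 + b^2) = sqrt((7)^2 + (7*sqrt(3))^2) = sqrt(49 + 147) = sqrt(196) = 14
θ = arctan(b/a) = arctan(12.1244/7) (quadrant-adjusted) = 60°
z = 14(cos 60° + i sin 60°)


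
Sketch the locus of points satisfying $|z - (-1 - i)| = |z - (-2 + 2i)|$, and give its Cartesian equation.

|z - z1| = |z - z2| means z is equidistant from z1 and z2,
i.e. the perpendicular bisector of the segment from (-1, -1) to (-2, 2) (midpoint (-3/2, 1/2)).
With z = x + yi, square both sides:
(x - (-1))^2 + (y - (-1))^2 = (x - (-2))^2 + (y - 2)^2
The x^2 and y^2 terms cancel: -2x + 6y = 8 - 2 = 6
Simplify: x - 3y = -3
Locus: Perpendicular bisector of the segment from (-1, -1) to (-2, 2): the line x - 3y = -3


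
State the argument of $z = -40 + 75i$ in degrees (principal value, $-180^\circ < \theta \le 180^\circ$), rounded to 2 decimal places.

θ = arctan(b/a) = arctan(75/-40) (quadrant-adjusted) = 118.07°


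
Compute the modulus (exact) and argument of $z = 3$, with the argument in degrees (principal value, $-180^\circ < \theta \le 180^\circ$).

|z| = sqrt(3^2 + 0^2) = 3
b = 0 and a > 0, so z lies on the positive real axis: arg(z) = 0°


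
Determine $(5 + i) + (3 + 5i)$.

(5 + 3) + (1 + 5)i = 8 + 6i


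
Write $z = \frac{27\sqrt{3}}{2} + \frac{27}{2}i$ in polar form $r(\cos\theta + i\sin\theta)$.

r = |z| = sqrt(a^2 + b^2) = sqrt((27*sqrt(3)/2)^2 + (27/2)^2) = sqrt(2187/4 + 729/4) = sqrt(729) = 27
θ = arctan(b/a) = arctan(13.5/23.3827) (quadrant-adjusted) = 30°
z = 27(cos 30° + i sin 30°)


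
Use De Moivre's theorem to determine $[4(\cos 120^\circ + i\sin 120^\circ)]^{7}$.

By De Moivre: z^n = r^n(cos(nθ) + i sin(nθ))
= 4^7(cos(7*120°) + i sin(7*120°))
= 16384(cos 120° + i sin 120°)
= -8192 + 8192*sqrt(3)i


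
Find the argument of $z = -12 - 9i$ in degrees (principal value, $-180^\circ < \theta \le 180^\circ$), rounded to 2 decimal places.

θ = arctan(b/a) = arctan(-9/-12) (quadrant-adjusted) = -143.13°


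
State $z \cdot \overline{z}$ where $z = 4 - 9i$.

z * conjugate(z) = |z|^2 = a^2 + b^2
= 4^2 + (-9)^2 = 97


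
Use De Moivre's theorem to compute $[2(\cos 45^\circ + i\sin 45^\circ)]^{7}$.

By De Moivre: z^n = r^n(cos(nθ) + i sin(nθ))
= 2^7(cos(7*45°) + i sin(7*45°))
= 128(cos 315° + i sin 315°)
= 64*sqrt(2) - 64*sqrt(2)i


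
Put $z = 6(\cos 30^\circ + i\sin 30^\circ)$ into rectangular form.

a = r cos θ = 6 * sqrt(3)/2 = 3*sqrt(3)
b = r sin θ = 6 * 1/2 = 3
z = 3*sqrt(3) + 3i


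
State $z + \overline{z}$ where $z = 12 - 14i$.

z + conjugate(z) = (a + bi) + (a - bi) = 2a
= 2 * 12 = 24


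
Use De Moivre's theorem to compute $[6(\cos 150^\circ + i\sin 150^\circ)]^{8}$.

By De Moivre: z^n = r^n(cos(nθ) + i sin(nθ))
= 6^8(cos(8*150°) + i sin(8*150°))
= 1679616(cos 120° + i sin 120°)
= -839808 + 839808*sqrt(3)i


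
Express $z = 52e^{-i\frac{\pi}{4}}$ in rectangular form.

a = r cos θ = 52 * sqrt(2)/2 = 26*sqrt(2)
b = r sin θ = 52 * -sqrt(2)/2 = -26*sqrt(2)
z = 26*sqrt(2) - 26*sqrt(2)i


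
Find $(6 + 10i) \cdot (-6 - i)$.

(a1*a2 - b1*b2) + (a1*b2 + b1*a2)i
= (-36 - (-10)) + (-6 + (-60))i
= -26 - 66i


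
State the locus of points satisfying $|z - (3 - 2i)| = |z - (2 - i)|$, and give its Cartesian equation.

|z - z1| = |z - z2| means z is equidistant from z1 and z2,
i.e. the perpendicular bisector of the segment from (3, -2) to (2, -1) (midpoint (5/2, -3/2)).
With z = x + yi, square both sides:
(x - 3)^2 + (y - (-2))^2 = (x - 2)^2 + (y - (-1))^2
The x^2 and y^2 terms cancel: -2x + 2y = 5 - 13 = -8
Simplify: x - y = 4
Locus: Perpendicular bisector of the segment from (3, -2) to (2, -1): the line x - y = 4


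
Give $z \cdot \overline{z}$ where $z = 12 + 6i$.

z * conjugate(z) = |z|^2 = a^2 + b^2
= 12^2 + 6^2 = 180


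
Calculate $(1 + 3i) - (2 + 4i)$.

(1 - 2) + (3 - 4)i = -1 - i


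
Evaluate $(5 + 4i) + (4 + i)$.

(5 + 4) + (4 + 1)i = 9 + 5i


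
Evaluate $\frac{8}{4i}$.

Multiply numerator and denominator by conjugate (-4i):
= (8)(-4i) / (0^2 + 4^2)
= (-32i) / 16
= -2i


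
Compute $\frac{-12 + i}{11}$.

Divisor is real, so divide each part by 11:
= -12/11 + (1/11)i


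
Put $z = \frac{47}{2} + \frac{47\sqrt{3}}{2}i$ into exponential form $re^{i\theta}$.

r = |z| = sqrt((47/2)^2 + (47*sqrt(3)/2)^2) = sqrt(2209/4 + 6627/4) = sqrt(2209) = 47
θ = arctan(b/a) = arctan(40.7032/23.5) (quadrant-adjusted) = 60° = π/3
z = 47e^(i*π/3)


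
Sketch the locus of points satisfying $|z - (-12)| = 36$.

|z - z0| = r describes a circle centered at z0 with radius r
Here z0 = -12 and r = 36
Locus: Circle centered at (-12, 0) with radius 36


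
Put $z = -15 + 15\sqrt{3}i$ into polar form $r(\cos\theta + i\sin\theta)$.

r = |z| = sqrt(a^2 + b^2) = sqrt((-15)^2 + (15*sqrt(3))^2) = sqrt(225 + 675) = sqrt(900) = 30
θ = arctan(b/a) = arctan(25.9808/-15) (quadrant-adjusted) = 120°
z = 30(cos 120° + i sin 120°)


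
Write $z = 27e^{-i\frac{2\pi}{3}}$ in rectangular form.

a = r cos θ = 27 * -1/2 = -27/2
b = r sin θ = 27 * -sqrt(3)/2 = -27*sqrt(3)/2
z = -27/2 - (27*sqrt(3)/2)i


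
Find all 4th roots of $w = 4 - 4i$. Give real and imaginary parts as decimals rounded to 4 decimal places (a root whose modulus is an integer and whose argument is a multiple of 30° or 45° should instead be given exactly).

|w| = sqrt(32) ≈ 5.656854, arg(w) = 315°
Root modulus = sqrt(32)^(1/4) ≈ 1.542211
Root arguments: θ_k = (315° + 360°k)/4 for k = 0, 1, ..., 3
Compute each root as (root modulus)(cos θ_k + i sin θ_k) using full-precision intermediates, then round to 4 decimal places.
Roots: 0.3009 + 1.5126i, -1.5126 + 0.3009i, -0.3009 - 1.5126i, 1.5126 - 0.3009i


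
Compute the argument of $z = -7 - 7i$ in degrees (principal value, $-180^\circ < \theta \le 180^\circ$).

θ = arctan(b/a) = arctan(-7/-7) (quadrant-adjusted) = -135°


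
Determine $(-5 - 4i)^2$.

(a + bi)^2 = a^2 - b^2 + 2abi
= (-5)^2 - (-4)^2 + 2*(-5)*(-4)i
= 9 + 40i


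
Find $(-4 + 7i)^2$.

(a + bi)^2 = a^2 - b^2 + 2abi
= (-4)^2 - 7^2 + 2*(-4)*7i
= -33 - 56i


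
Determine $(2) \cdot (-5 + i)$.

(a1*a2 - b1*b2) + (a1*b2 + b1*a2)i
= (-10 - 0) + (2 + 0)i
= -10 + 2i


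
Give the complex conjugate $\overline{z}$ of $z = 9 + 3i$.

If z = a + bi, then conjugate(z) = a - bi
conjugate(9 + 3i) = 9 - 3i


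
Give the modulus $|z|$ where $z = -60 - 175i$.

|z| = sqrt(a^2 + b^2) = sqrt((-60)^2 + (-175)^2) = sqrt(34225) = 185


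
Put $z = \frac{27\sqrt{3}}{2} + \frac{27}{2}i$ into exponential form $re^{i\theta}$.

r = |z| = sqrt((27*sqrt(3)/2)^2 + (27/2)^2) = sqrt(2187/4 + 729/4) = sqrt(729) = 27
θ = arctan(b/a) = arctan(13.5/23.3827) (quadrant-adjusted) = 30° = π/6
z = 27e^(i*π/6)


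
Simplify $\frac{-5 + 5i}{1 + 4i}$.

Multiply numerator and denominator by conjugate (1 - 4i):
= (-5 + 5i)(1 - 4i) / (1^2 + 4^2)
= (15 + 25i) / 17
= 15/17 + (25/17)i


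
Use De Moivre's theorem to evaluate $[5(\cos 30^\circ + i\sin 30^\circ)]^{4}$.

By De Moivre: z^n = r^n(cos(nθ) + i sin(nθ))
= 5^4(cos(4*30°) + i sin(4*30°))
= 625(cos 120° + i sin 120°)
= -625/2 + (625*sqrt(3)/2)i


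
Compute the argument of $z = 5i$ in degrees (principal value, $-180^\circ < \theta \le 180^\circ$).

a = 0 and b > 0, so z lies on the positive imaginary axis: θ = 90°


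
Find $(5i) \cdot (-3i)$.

(a1*a2 - b1*b2) + (a1*b2 + b1*a2)i
= (0 - (-15)) + (0 + 0)i
= 15


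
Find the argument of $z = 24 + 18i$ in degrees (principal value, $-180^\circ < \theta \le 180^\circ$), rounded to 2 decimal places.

θ = arctan(b/a) = arctan(18/24) (quadrant-adjusted) = 36.87°


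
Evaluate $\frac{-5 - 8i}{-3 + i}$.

Multiply numerator and denominator by conjugate (-3 - i):
= (-5 - 8i)(-3 - i) / ((-3)^2 + 1^2)
= (7 + 29i) / 10
= 7/10 + (29/10)i


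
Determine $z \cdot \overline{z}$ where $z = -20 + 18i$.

z * conjugate(z) = |z|^2 = a^2 + b^2
= (-20)^2 + 18^2 = 724


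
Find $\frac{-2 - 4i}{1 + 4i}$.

Multiply numerator and denominator by conjugate (1 - 4i):
= (-2 - 4i)(1 - 4i) / (1^2 + 4^2)
= (-18 + 4i) / 17
= -18/17 + (4/17)i


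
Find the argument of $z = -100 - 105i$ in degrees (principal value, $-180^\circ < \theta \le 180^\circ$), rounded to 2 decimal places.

θ = arctan(b/a) = arctan(-105/-100) (quadrant-adjusted) = -133.60°


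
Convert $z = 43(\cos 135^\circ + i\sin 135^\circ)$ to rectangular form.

a = r cos θ = 43 * -sqrt(2)/2 = -43*sqrt(2)/2
b = r sin θ = 43 * sqrt(2)/2 = 43*sqrt(2)/2
z = -43*sqrt(2)/2 + (43*sqrt(2)/2)i


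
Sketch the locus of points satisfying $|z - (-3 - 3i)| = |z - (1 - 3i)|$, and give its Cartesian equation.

|z - z1| = |z - z2| means z is equidistant from z1 and z2,
i.e. the perpendicular bisector of the segment from (-3, -3) to (1, -3) (midpoint (-1, -3)).
With z = x + yi, square both sides:
(x - (-3))^2 + (y - (-3))^2 = (x - 1)^2 + (y - (-3))^2
The x^2 and y^2 terms cancel: 8x + 0y = 10 - 18 = -8
Simplify: x = -1
Locus: Perpendicular bisector of the segment from (-3, -3) to (1, -3): the line x = -1


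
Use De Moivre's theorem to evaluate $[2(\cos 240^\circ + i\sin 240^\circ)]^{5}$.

By De Moivre: z^n = r^n(cos(nθ) + i sin(nθ))
= 2^5(cos(5*240°) + i sin(5*240°))
= 32(cos 120° + i sin 120°)
= -16 + 16*sqrt(3)i


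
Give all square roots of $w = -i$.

|w| = 1, arg(w) = 270°
Root modulus = 1^(1/2) = 1
Root arguments: θ_k = (270° + 360°k)/2 for k = 0, 1, ..., 1
Roots: -sqrt(2)/2 + (sqrt(2)/2)i, sqrt(2)/2 - (sqrt(2)/2)i


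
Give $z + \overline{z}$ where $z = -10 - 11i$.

z + conjugate(z) = (a + bi) + (a - bi) = 2a
= 2 * (-10) = -20


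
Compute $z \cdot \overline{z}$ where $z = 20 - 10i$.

z * conjugate(z) = |z|^2 = a^2 + b^2
= 20^2 + (-10)^2 = 500


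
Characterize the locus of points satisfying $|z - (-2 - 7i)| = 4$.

|z - z0| = r describes a circle centered at z0 with radius r
Here z0 = -2 - 7i and r = 4
Locus: Circle centered at (-2, -7) with radius 4


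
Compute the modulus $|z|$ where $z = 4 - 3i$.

|z| = sqrt(a^2 + b^2) = sqrt(4^2 + (-3)^2) = sqrt(25) = 5


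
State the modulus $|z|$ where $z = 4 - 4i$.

|z| = sqrt(a^2 + b^2) = sqrt(4^2 + (-4)^2) = sqrt(32) = sqrt(32)


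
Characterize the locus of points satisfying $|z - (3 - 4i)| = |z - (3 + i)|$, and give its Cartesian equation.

|z - z1| = |z - z2| means z is equidistant from z1 and z2,
i.e. the perpendicular bisector of the segment from (3, -4) to (3, 1) (midpoint (3, -3/2)).
With z = x + yi, square both sides:
(x - 3)^2 + (y - (-4))^2 = (x - 3)^2 + (y - 1)^2
The x^2 and y^2 terms cancel: 0x + 10y = 10 - 25 = -15
Simplify: y = -3/2
Locus: Perpendicular bisector of the segment from (3, -4) to (3, 1): the line y = -3/2


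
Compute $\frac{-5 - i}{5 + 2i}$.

Multiply numerator and denominator by conjugate (5 - 2i):
= (-5 - i)(5 - 2i) / (5^2 + 2^2)
= (-27 + 5i) / 29
= -27/29 + (5/29)i


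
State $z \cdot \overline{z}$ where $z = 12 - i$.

z * conjugate(z) = |z|^2 = a^2 + b^2
= 12^2 + (-1)^2 = 145


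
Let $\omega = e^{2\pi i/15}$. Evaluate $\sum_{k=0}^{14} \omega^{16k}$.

Let ζ = ω^16 = e^(2πi·16/15). Since 15 ∤ 16, ζ ≠ 1.
Sum = Σ_{k=0}^{14} ζ^k = (ζ^15 - 1)/(ζ - 1) = (ω^{16·15} - 1)/(ζ - 1) = (1 - 1)/(ζ - 1) = 0


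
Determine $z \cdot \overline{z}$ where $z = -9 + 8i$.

z * conjugate(z) = |z|^2 = a^2 + b^2
= (-9)^2 + 8^2 = 145


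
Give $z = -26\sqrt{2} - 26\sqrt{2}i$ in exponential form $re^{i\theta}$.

r = |z| = sqrt((-26*sqrt(2))^2 + (-26*sqrt(2))^2) = sqrt(1352 + 1352) = sqrt(2704) = 52
θ = arctan(b/a) = arctan(-36.7696/-36.7696) (quadrant-adjusted) = 225° = 5π/4
z = 52e^(i*5π/4)


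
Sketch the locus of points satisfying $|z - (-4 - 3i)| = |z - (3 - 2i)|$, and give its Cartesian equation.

|z - z1| = |z - z2| means z is equidistant from z1 and z2,
i.e. the perpendicular bisector of the segment from (-4, -3) to (3, -2) (midpoint (-1/2, -5/2)).
With z = x + yi, square both sides:
(x - (-4))^2 + (y - (-3))^2 = (x - 3)^2 + (y - (-2))^2
The x^2 and y^2 terms cancel: 14x + 2y = 13 - 25 = -12
Simplify: 7x + y = -6
Locus: Perpendicular bisector of the segment from (-4, -3) to (3, -2): the line 7x + y = -6


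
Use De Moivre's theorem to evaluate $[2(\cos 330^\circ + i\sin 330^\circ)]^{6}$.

By De Moivre: z^n = r^n(cos(nθ) + i sin(nθ))
= 2^6(cos(6*330°) + i sin(6*330°))
= 64(cos 180° + i sin 180°)
= -64


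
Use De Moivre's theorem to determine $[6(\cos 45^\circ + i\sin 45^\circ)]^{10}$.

By De Moivre: z^n = r^n(cos(nθ) + i sin(nθ))
= 6^10(cos(10*45°) + i sin(10*45°))
= 60466176(cos 90° + i sin 90°)
= 60466176i


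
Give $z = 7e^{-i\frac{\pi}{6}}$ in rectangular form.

a = r cos θ = 7 * sqrt(3)/2 = 7*sqrt(3)/2
b = r sin θ = 7 * -1/2 = -7/2
z = 7*sqrt(3)/2 - (7/2)i


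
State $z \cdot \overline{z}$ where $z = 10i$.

z * conjugate(z) = |z|^2 = a^2 + b^2
= 0^2 + 10^2 = 100


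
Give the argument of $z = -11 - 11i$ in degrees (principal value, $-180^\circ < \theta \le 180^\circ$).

θ = arctan(b/a) = arctan(-11/-11) (quadrant-adjusted) = -135°


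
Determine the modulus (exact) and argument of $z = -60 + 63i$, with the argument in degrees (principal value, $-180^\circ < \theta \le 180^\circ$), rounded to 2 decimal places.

|z| = sqrt((-60)^2 + 63^2) = 87
arg(z) = arctan(b/a) = arctan(63/-60) (quadrant-adjusted) = 133.60°


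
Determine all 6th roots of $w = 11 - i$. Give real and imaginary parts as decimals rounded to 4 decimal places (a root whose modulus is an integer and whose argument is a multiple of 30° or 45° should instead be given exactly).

|w| = sqrt(122) ≈ 11.045361, arg(w) ≈ 354.805571°
Root modulus = sqrt(122)^(1/6) ≈ 1.492325
Root arguments: θ_k = (arg(w) + 360°k)/6 for k = 0, 1, ..., 5
Compute each root as (root modulus)(cos θ_k + i sin θ_k) using full-precision intermediates, then round to 4 decimal places.
Roots: 0.7656 + 1.2810i, -0.7265 + 1.3035i, -1.4922 + 0.0225i, -0.7656 - 1.2810i, 0.7265 - 1.3035i, 1.4922 - 0.0225i


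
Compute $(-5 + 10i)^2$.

(a + bi)^2 = a^2 - b^2 + 2abi
= (-5)^2 - 10^2 + 2*(-5)*10i
= -75 - 100i


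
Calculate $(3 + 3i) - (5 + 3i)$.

(3 - 5) + (3 - 3)i = -2


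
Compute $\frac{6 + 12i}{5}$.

Divisor is real, so divide each part by 5:
= 6/5 + (12/5)i


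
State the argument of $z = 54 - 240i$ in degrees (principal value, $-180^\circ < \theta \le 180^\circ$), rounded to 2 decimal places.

θ = arctan(b/a) = arctan(-240/54) (quadrant-adjusted) = -77.32°


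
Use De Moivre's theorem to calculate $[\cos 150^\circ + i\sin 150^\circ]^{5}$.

By De Moivre: z^n = r^n(cos(nθ) + i sin(nθ))
= 1^5(cos(5*150°) + i sin(5*150°))
= 1(cos 30° + i sin 30°)
= sqrt(3)/2 + (1/2)i


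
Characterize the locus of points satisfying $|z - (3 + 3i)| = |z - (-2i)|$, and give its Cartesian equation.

|z - z1| = |z - z2| means z is equidistant from z1 and z2,
i.e. the perpendicular bisector of the segment from (3, 3) to (0, -2) (midpoint (3/2, 1/2)).
With z = x + yi, square both sides:
(x - 3)^2 + (y - 3)^2 = (x - 0)^2 + (y - (-2))^2
The x^2 and y^2 terms cancel: -6x + (-10)y = 4 - 18 = -14
Simplify: 3x + 5y = 7
Locus: Perpendicular bisector of the segment from (3, 3) to (0, -2): the line 3x + 5y = 7


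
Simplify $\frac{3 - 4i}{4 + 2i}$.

Multiply numerator and denominator by conjugate (4 - 2i):
= (3 - 4i)(4 - 2i) / (4^2 + 2^2)
= (4 - 22i) / 20
Divide through by 2: (2 - 11i) / 10
= 1/5 - (11/10)i


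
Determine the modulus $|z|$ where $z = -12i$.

|z| = sqrt(a^2 + b^2) = sqrt(0^2 + (-12)^2) = sqrt(144) = 12


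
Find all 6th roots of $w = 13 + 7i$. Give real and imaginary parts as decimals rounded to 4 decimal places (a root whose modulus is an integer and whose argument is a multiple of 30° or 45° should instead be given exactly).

|w| = sqrt(218) ≈ 14.764823, arg(w) ≈ 28.300756°
Root modulus = sqrt(218)^(1/6) ≈ 1.566287
Root arguments: θ_k = (arg(w) + 360°k)/6 for k = 0, 1, ..., 5
Compute each root as (root modulus)(cos θ_k + i sin θ_k) using full-precision intermediates, then round to 4 decimal places.
Roots: 1.5610 + 0.1288i, 0.6690 + 1.4162i, -0.8920 + 1.2875i, -1.5610 - 0.1288i, -0.6690 - 1.4162i, 0.8920 - 1.2875i


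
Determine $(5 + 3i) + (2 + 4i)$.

(5 + 2) + (3 + 4)i = 7 + 7i


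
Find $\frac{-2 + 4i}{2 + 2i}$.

Multiply numerator and denominator by conjugate (2 - 2i):
= (-2 + 4i)(2 - 2i) / (2^2 + 2^2)
= (4 + 12i) / 8
Divide through by 4: (1 + 3i) / 2
= 1/2 + (3/2)i


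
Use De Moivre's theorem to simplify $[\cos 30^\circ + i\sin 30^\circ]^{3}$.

By De Moivre: z^n = r^n(cos(nθ) + i sin(nθ))
= 1^3(cos(3*30°) + i sin(3*30°))
= 1(cos 90° + i sin 90°)
= i


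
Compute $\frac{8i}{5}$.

Divisor is real, so divide each part by 5:
= 0 + (8/5)i


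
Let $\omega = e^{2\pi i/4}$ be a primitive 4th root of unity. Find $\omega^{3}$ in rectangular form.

ω^3 = e^(2πi·3/4) = e^(i·3π/2)
= cos(3π/2) + i sin(3π/2)
= -i


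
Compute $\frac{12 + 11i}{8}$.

Divisor is real, so divide each part by 8:
= 3/2 + (11/8)i


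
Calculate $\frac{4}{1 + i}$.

Multiply numerator and denominator by conjugate (1 - i):
= (4)(1 - i) / (1^2 + 1^2)
= (4 - 4i) / 2
= 2 - 2i


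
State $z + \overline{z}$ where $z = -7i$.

z + conjugate(z) = (a + bi) + (a - bi) = 2a
= 2 * 0 = 0


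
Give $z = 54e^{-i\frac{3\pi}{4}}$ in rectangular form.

a = r cos θ = 54 * -sqrt(2)/2 = -27*sqrt(2)
b = r sin θ = 54 * -sqrt(2)/2 = -27*sqrt(2)
z = -27*sqrt(2) - 27*sqrt(2)i


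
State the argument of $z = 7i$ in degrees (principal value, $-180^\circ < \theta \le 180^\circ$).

a = 0 and b > 0, so z lies on the positive imaginary axis: θ = 90°


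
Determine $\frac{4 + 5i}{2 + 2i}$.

Multiply numerator and denominator by conjugate (2 - 2i):
= (4 + 5i)(2 - 2i) / (2^2 + 2^2)
= (18 + 2i) / 8
Divide through by 2: (9 + i) / 4
= 9/4 + (1/4)i


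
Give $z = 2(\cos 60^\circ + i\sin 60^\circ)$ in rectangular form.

a = r cos θ = 2 * 1/2 = 1
b = r sin θ = 2 * sqrt(3)/2 = sqrt(3)
z = 1 + sqrt(3)i


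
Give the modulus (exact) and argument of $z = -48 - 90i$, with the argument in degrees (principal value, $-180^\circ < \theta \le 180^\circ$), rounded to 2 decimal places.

|z| = sqrt((-48)^2 + (-90)^2) = 102
arg(z) = arctan(b/a) = arctan(-90/-48) (quadrant-adjusted) = -118.07°


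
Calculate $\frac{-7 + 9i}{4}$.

Divisor is real, so divide each part by 4:
= -7/4 + (9/4)i


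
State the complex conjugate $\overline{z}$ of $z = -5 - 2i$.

If z = a + bi, then conjugate(z) = a - bi
conjugate(-5 - 2i) = -5 + 2i


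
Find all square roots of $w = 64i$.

|w| = 64, arg(w) = 90°
Root modulus = 64^(1/2) = 8
Root arguments: θ_k = (90° + 360°k)/2 for k = 0, 1, ..., 1
Roots: 4*sqrt(2) + 4*sqrt(2)i, -4*sqrt(2) - 4*sqrt(2)i


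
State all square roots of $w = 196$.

|w| = 196, arg(w) = 0°
Root modulus = 196^(1/2) = 14
Root arguments: θ_k = (0° + 360°k)/2 for k = 0, 1, ..., 1
Roots: 14, -14


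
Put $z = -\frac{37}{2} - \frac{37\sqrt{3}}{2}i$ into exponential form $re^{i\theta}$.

r = |z| = sqrt((-37/2)^2 + (-37*sqrt(3)/2)^2) = sqrt(1369/4 + 4107/4) = sqrt(1369) = 37
θ = arctan(b/a) = arctan(-32.0429/-18.5) (quadrant-adjusted) = 240° = 4π/3
z = 37e^(i*4π/3)


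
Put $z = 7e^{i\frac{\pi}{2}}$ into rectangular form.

a = r cos θ = 7 * 0 = 0
b = r sin θ = 7 * 1 = 7
z = 7i


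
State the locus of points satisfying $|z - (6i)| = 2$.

|z - z0| = r describes a circle centered at z0 with radius r
Here z0 = 6i and r = 2
Locus: Circle centered at (0, 6) with radius 2


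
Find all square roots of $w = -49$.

|w| = 49, arg(w) = 180°
Root modulus = 49^(1/2) = 7
Root arguments: θ_k = (180° + 360°k)/2 for k = 0, 1, ..., 1
Roots: 7i, -7i


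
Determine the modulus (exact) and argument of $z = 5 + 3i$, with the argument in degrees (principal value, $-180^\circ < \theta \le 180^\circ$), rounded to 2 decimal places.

|z| = sqrt(5^2 + 3^2) = sqrt(34)
arg(z) = arctan(b/a) = arctan(3/5) (quadrant-adjusted) = 30.96°


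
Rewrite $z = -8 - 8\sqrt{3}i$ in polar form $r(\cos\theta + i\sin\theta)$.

r = |z| = sqrt(a^2 + b^2) = sqrt((-8)^2 + (-8*sqrt(3))^2) = sqrt(64 + 192) = sqrt(256) = 16
θ = arctan(b/a) = arctan(-13.8564/-8) (quadrant-adjusted) = 240°
z = 16(cos 240° + i sin 240°)


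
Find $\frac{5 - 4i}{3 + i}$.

Multiply numerator and denominator by conjugate (3 - i):
= (5 - 4i)(3 - i) / (3^2 + 1^2)
= (11 - 17i) / 10
= 11/10 - (17/10)i


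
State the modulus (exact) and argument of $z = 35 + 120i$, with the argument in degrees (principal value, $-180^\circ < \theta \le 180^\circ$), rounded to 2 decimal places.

|z| = sqrt(35^2 + 120^2) = 125
arg(z) = arctan(b/a) = arctan(120/35) (quadrant-adjusted) = 73.74°


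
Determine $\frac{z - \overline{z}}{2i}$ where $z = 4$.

z - conjugate(z) = 2bi
(z - conjugate(z))/(2i) = 2bi/(2i) = b = 0


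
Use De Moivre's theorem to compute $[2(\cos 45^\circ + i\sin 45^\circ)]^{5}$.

By De Moivre: z^n = r^n(cos(nθ) + i sin(nθ))
= 2^5(cos(5*45°) + i sin(5*45°))
= 32(cos 225° + i sin 225°)
= -16*sqrt(2) - 16*sqrt(2)i


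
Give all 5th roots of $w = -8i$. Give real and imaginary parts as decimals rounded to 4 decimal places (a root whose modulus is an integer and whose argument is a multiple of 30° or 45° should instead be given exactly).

|w| = 8, arg(w) = 270°
Root modulus = 8^(1/5) ≈ 1.515717
Root arguments: θ_k = (270° + 360°k)/5 for k = 0, 1, ..., 4
Compute each root as (root modulus)(cos θ_k + i sin θ_k) using full-precision intermediates, then round to 4 decimal places.
Roots: 0.8909 + 1.2262i, -0.8909 + 1.2262i, -1.4415 - 0.4684i, -1.5157i, 1.4415 - 0.4684i


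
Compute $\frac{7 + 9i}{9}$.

Divisor is real, so divide each part by 9:
= 7/9 + i


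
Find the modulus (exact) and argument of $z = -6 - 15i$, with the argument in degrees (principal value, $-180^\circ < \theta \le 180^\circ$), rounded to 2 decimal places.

|z| = sqrt((-6)^2 + (-15)^2) = sqrt(261)
arg(z) = arctan(b/a) = arctan(-15/-6) (quadrant-adjusted) = -111.80°


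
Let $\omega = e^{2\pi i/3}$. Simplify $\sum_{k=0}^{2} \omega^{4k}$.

Let ζ = ω^4 = e^(2πi·4/3). Since 3 ∤ 4, ζ ≠ 1.
Sum = Σ_{k=0}^{2} ζ^k = (ζ^3 - 1)/(ζ - 1) = (ω^{4·3} - 1)/(ζ - 1) = (1 - 1)/(ζ - 1) = 0


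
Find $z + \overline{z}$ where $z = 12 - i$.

z + conjugate(z) = (a + bi) + (a - bi) = 2a
= 2 * 12 = 24


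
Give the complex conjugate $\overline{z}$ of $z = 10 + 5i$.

If z = a + bi, then conjugate(z) = a - bi
conjugate(10 + 5i) = 10 - 5i


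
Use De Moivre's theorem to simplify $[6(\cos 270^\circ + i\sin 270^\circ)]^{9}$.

By De Moivre: z^n = r^n(cos(nθ) + i sin(nθ))
= 6^9(cos(9*270°) + i sin(9*270°))
= 10077696(cos 270° + i sin 270°)
= -10077696i


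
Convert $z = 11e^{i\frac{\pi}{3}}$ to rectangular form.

a = r cos θ = 11 * 1/2 = 11/2
b = r sin θ = 11 * sqrt(3)/2 = 11*sqrt(3)/2
z = 11/2 + (11*sqrt(3)/2)i


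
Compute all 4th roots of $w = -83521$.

|w| = 83521, arg(w) = 180°
Root modulus = 83521^(1/4) = 17
Root arguments: θ_k = (180° + 360°k)/4 for k = 0, 1, ..., 3
Roots: 17*sqrt(2)/2 + (17*sqrt(2)/2)i, -17*sqrt(2)/2 + (17*sqrt(2)/2)i, -17*sqrt(2)/2 - (17*sqrt(2)/2)i, 17*sqrt(2)/2 - (17*sqrt(2)/2)i


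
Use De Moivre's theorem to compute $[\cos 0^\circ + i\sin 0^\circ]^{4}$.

By De Moivre: z^n = r^n(cos(nθ) + i sin(nθ))
= 1^4(cos(4*0°) + i sin(4*0°))
= 1(cos 0° + i sin 0°)
= 1


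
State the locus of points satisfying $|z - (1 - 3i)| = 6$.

|z - z0| = r describes a circle centered at z0 with radius r
Here z0 = 1 - 3i and r = 6
Locus: Circle centered at (1, -3) with radius 6


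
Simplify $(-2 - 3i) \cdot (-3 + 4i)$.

(a1*a2 - b1*b2) + (a1*b2 + b1*a2)i
= (6 - (-12)) + (-8 + 9)i
= 18 + i


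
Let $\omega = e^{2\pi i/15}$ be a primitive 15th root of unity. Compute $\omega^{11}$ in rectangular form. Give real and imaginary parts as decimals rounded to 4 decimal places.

ω^11 = e^(2πi·11/15) = e^(i·22π/15)
= cos(22π/15) + i sin(22π/15)
= -0.1045 - 0.9945i


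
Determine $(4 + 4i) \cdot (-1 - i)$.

(a1*a2 - b1*b2) + (a1*b2 + b1*a2)i
= (-4 - (-4)) + (-4 + (-4))i
= -8i


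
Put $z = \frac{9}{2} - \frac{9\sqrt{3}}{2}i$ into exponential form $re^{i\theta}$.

r = |z| = sqrt((9/2)^2 + (-9*sqrt(3)/2)^2) = sqrt(81/4 + 243/4) = sqrt(81) = 9
θ = arctan(b/a) = arctan(-7.7942/4.5) (quadrant-adjusted) = -60° = -π/3
z = 9e^(-i*π/3)


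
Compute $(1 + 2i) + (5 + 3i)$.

(1 + 5) + (2 + 3)i = 6 + 5i


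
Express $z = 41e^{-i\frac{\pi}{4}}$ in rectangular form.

a = r cos θ = 41 * sqrt(2)/2 = 41*sqrt(2)/2
b = r sin θ = 41 * -sqrt(2)/2 = -41*sqrt(2)/2
z = 41*sqrt(2)/2 - (41*sqrt(2)/2)i


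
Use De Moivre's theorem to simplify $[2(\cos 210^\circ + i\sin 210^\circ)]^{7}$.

By De Moivre: z^n = r^n(cos(nθ) + i sin(nθ))
= 2^7(cos(7*210°) + i sin(7*210°))
= 128(cos 30° + i sin 30°)
= 64*sqrt(3) + 64i


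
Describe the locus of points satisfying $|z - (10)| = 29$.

|z - z0| = r describes a circle centered at z0 with radius r
Here z0 = 10 and r = 29
Locus: Circle centered at (10, 0) with radius 29


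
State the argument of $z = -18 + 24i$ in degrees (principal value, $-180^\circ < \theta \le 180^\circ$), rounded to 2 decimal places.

θ = arctan(b/a) = arctan(24/-18) (quadrant-adjusted) = 126.87°


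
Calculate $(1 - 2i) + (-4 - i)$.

(1 + (-4)) + (-2 + (-1))i = -3 - 3i


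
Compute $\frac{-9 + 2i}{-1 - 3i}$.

Multiply numerator and denominator by conjugate (-1 + 3i):
= (-9 + 2i)(-1 + 3i) / ((-1)^2 + (-3)^2)
= (3 - 29i) / 10
= 3/10 - (29/10)i


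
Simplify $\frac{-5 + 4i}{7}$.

Divisor is real, so divide each part by 7:
= -5/7 + (4/7)i


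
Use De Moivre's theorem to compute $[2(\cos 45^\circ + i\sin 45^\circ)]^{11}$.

By De Moivre: z^n = r^n(cos(nθ) + i sin(nθ))
= 2^11(cos(11*45°) + i sin(11*45°))
= 2048(cos 135° + i sin 135°)
= -1024*sqrt(2) + 1024*sqrt(2)i


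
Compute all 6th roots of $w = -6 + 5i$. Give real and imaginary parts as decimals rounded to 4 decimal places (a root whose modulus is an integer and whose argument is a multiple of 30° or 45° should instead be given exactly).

|w| = sqrt(61) ≈ 7.810250, arg(w) ≈ 140.194429°
Root modulus = sqrt(61)^(1/6) ≈ 1.408567
Root arguments: θ_k = (arg(w) + 360°k)/6 for k = 0, 1, ..., 5
Compute each root as (root modulus)(cos θ_k + i sin θ_k) using full-precision intermediates, then round to 4 decimal places.
Roots: 1.2931 + 0.5586i, 0.1627 + 1.3991i, -1.1303 + 0.8405i, -1.2931 - 0.5586i, -0.1627 - 1.3991i, 1.1303 - 0.8405i


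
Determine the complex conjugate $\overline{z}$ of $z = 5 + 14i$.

If z = a + bi, then conjugate(z) = a - bi
conjugate(5 + 14i) = 5 - 14i


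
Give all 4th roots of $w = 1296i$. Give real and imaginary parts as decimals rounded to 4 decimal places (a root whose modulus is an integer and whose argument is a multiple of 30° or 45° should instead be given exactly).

|w| = 1296, arg(w) = 90°
Root modulus = 1296^(1/4) = 6
Root arguments: θ_k = (90° + 360°k)/4 for k = 0, 1, ..., 3
Compute each root as (root modulus)(cos θ_k + i sin θ_k) using full-precision intermediates, then round to 4 decimal places.
Roots: 5.5433 + 2.2961i, -2.2961 + 5.5433i, -5.5433 - 2.2961i, 2.2961 - 5.5433i


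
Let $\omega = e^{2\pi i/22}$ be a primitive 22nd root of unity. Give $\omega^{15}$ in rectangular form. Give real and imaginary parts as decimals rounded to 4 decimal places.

ω^15 = e^(2πi·15/22) = e^(i·15π/11)
= cos(15π/11) + i sin(15π/11)
= -0.4154 - 0.9096i


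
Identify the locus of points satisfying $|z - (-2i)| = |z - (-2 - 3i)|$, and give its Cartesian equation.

|z - z1| = |z - z2| means z is equidistant from z1 and z2,
i.e. the perpendicular bisector of the segment from (0, -2) to (-2, -3) (midpoint (-1, -5/2)).
With z = x + yi, square both sides:
(x - 0)^2 + (y - (-2))^2 = (x - (-2))^2 + (y - (-3))^2
The x^2 and y^2 terms cancel: -4x + (-2)y = 13 - 4 = 9
Simplify: 4x + 2y = -9
Locus: Perpendicular bisector of the segment from (0, -2) to (-2, -3): the line 4x + 2y = -9


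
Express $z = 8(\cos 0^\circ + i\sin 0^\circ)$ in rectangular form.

a = r cos θ = 8 * 1 = 8
b = r sin θ = 8 * 0 = 0
z = 8


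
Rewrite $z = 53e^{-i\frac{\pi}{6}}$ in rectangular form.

a = r cos θ = 53 * sqrt(3)/2 = 53*sqrt(3)/2
b = r sin θ = 53 * -1/2 = -53/2
z = 53*sqrt(3)/2 - (53/2)i


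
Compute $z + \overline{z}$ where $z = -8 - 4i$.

z + conjugate(z) = (a + bi) + (a - bi) = 2a
= 2 * (-8) = -16


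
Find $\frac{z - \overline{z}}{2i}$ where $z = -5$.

z - conjugate(z) = 2bi
(z - conjugate(z))/(2i) = 2bi/(2i) = b = 0


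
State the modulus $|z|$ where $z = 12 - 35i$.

|z| = sqrt(a^2 + b^2) = sqrt(12^2 + (-35)^2) = sqrt(1369) = 37


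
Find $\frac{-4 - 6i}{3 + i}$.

Multiply numerator and denominator by conjugate (3 - i):
= (-4 - 6i)(3 - i) / (3^2 + 1^2)
= (-18 - 14i) / 10
Divide through by 2: (-9 - 7i) / 5
= -9/5 - (7/5)i


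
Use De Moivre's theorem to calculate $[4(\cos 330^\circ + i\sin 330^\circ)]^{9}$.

By De Moivre: z^n = r^n(cos(nθ) + i sin(nθ))
= 4^9(cos(9*330°) + i sin(9*330°))
= 262144(cos 90° + i sin 90°)
= 262144i


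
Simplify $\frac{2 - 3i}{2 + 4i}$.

Multiply numerator and denominator by conjugate (2 - 4i):
= (2 - 3i)(2 - 4i) / (2^2 + 4^2)
= (-8 - 14i) / 20
Divide through by 2: (-4 - 7i) / 10
= -2/5 - (7/10)i


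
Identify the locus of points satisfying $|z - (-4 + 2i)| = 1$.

|z - z0| = r describes a circle centered at z0 with radius r
Here z0 = -4 + 2i and r = 1
Locus: Circle centered at (-4, 2) with radius 1


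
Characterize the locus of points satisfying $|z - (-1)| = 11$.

|z - z0| = r describes a circle centered at z0 with radius r
Here z0 = -1 and r = 11
Locus: Circle centered at (-1, 0) with radius 11


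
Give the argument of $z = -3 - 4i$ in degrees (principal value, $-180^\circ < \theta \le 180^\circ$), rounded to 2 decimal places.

θ = arctan(b/a) = arctan(-4/-3) (quadrant-adjusted) = -126.87°


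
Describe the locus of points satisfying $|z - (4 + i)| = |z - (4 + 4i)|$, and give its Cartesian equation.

|z - z1| = |z - z2| means z is equidistant from z1 and z2,
i.e. the perpendicular bisector of the segment from (4, 1) to (4, 4) (midpoint (4, 5/2)).
With z = x + yi, square both sides:
(x - 4)^2 + (y - 1)^2 = (x - 4)^2 + (y - 4)^2
The x^2 and y^2 terms cancel: 0x + 6y = 32 - 17 = 15
Simplify: y = 5/2
Locus: Perpendicular bisector of the segment from (4, 1) to (4, 4): the line y = 5/2


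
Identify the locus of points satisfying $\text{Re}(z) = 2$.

Re(z) = x where z = x + yi; the equation x = 2 is satisfied by all points with that x-coordinate
Locus: Vertical line x = 2


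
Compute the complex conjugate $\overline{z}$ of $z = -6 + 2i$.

If z = a + bi, then conjugate(z) = a - bi
conjugate(-6 + 2i) = -6 - 2i


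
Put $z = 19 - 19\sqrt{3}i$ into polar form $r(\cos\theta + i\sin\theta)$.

r = |z| = sqrt(a^2 + b^2) = sqrt((19)^2 + (-19*sqrt(3))^2) = sqrt(361 + 1083) = sqrt(1444) = 38
θ = arctan(b/a) = arctan(-32.909/19) (quadrant-adjusted) = 300°
z = 38(cos 300° + i sin 300°)


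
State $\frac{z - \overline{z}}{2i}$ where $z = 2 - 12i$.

z - conjugate(z) = 2bi
(z - conjugate(z))/(2i) = 2bi/(2i) = b = -12


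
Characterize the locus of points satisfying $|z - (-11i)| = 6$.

|z - z0| = r describes a circle centered at z0 with radius r
Here z0 = -11i and r = 6
Locus: Circle centered at (0, -11) with radius 6


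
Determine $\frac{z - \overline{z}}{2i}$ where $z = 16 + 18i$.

z - conjugate(z) = 2bi
(z - conjugate(z))/(2i) = 2bi/(2i) = b = 18


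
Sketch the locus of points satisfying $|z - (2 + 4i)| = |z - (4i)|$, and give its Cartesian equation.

|z - z1| = |z - z2| means z is equidistant from z1 and z2,
i.e. the perpendicular bisector of the segment from (2, 4) to (0, 4) (midpoint (1, 4)).
With z = x + yi, square both sides:
(x - 2)^2 + (y - 4)^2 = (x - 0)^2 + (y - 4)^2
The x^2 and y^2 terms cancel: -4x + 0y = 16 - 20 = -4
Simplify: x = 1
Locus: Perpendicular bisector of the segment from (2, 4) to (0, 4): the line x = 1


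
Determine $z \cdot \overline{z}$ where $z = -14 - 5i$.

z * conjugate(z) = |z|^2 = a^2 + b^2
= (-14)^2 + (-5)^2 = 221


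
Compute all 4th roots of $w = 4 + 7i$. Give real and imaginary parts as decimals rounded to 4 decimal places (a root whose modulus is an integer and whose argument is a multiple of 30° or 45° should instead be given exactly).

|w| = sqrt(65) ≈ 8.062258, arg(w) ≈ 60.255119°
Root modulus = sqrt(65)^(1/4) ≈ 1.685055
Root arguments: θ_k = (arg(w) + 360°k)/4 for k = 0, 1, ..., 3
Compute each root as (root modulus)(cos θ_k + i sin θ_k) using full-precision intermediates, then round to 4 decimal places.
Roots: 1.6272 + 0.4379i, -0.4379 + 1.6272i, -1.6272 - 0.4379i, 0.4379 - 1.6272i


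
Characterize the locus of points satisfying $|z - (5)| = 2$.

|z - z0| = r describes a circle centered at z0 with radius r
Here z0 = 5 and r = 2
Locus: Circle centered at (5, 0) with radius 2


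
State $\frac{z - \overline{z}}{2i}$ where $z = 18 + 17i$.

z - conjugate(z) = 2bi
(z - conjugate(z))/(2i) = 2bi/(2i) = b = 17


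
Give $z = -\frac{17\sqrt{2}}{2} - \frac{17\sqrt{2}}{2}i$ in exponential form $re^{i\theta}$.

r = |z| = sqrt((-17*sqrt(2)/2)^2 + (-17*sqrt(2)/2)^2) = sqrt(289/2 + 289/2) = sqrt(289) = 17
θ = arctan(b/a) = arctan(-12.0208/-12.0208) (quadrant-adjusted) = -135° = -3π/4
z = 17e^(-i*3π/4)


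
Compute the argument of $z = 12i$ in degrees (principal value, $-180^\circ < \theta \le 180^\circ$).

a = 0 and b > 0, so z lies on the positive imaginary axis: θ = 90°


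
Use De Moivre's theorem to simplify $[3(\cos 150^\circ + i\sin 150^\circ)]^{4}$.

By De Moivre: z^n = r^n(cos(nθ) + i sin(nθ))
= 3^4(cos(4*150°) + i sin(4*150°))
= 81(cos 240° + i sin 240°)
= -81/2 - (81*sqrt(3)/2)i


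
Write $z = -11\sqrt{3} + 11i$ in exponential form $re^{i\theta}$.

r = |z| = sqrt((-11*sqrt(3))^2 + (11)^2) = sqrt(363 + 121) = sqrt(484) = 22
θ = arctan(b/a) = arctan(11/-19.0526) (quadrant-adjusted) = 150° = 5π/6
z = 22e^(i*5π/6)


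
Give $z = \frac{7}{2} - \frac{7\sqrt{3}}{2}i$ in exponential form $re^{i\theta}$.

r = |z| = sqrt((7/2)^2 + (-7*sqrt(3)/2)^2) = sqrt(49/4 + 147/4) = sqrt(49) = 7
θ = arctan(b/a) = arctan(-6.0622/3.5) (quadrant-adjusted) = -60° = -π/3
z = 7e^(-i*π/3)


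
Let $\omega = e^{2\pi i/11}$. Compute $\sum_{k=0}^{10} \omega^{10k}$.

Let ζ = ω^10 = e^(2πi·10/11). Since 11 ∤ 10, ζ ≠ 1.
Sum = Σ_{k=0}^{10} ζ^k = (ζ^11 - 1)/(ζ - 1) = (ω^{10·11} - 1)/(ζ - 1) = (1 - 1)/(ζ - 1) = 0


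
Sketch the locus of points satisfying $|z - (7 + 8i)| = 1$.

|z - z0| = r describes a circle centered at z0 with radius r
Here z0 = 7 + 8i and r = 1
Locus: Circle centered at (7, 8) with radius 1


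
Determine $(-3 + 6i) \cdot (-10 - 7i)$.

(a1*a2 - b1*b2) + (a1*b2 + b1*a2)i
= (30 - (-42)) + (21 + (-60))i
= 72 - 39i


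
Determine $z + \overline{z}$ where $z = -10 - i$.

z + conjugate(z) = (a + bi) + (a - bi) = 2a
= 2 * (-10) = -20


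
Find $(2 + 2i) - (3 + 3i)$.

(2 - 3) + (2 - 3)i = -1 - i


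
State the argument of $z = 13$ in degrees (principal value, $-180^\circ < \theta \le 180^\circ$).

b = 0 and a > 0, so z lies on the positive real axis: θ = 0°


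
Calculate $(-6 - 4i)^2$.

(a + bi)^2 = a^2 - b^2 + 2abi
= (-6)^2 - (-4)^2 + 2*(-6)*(-4)i
= 20 + 48i


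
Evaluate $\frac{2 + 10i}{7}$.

Divisor is real, so divide each part by 7:
= 2/7 + (10/7)i


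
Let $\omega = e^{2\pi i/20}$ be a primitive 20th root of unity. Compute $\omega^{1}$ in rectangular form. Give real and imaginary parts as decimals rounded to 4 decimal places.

ω^1 = e^(2πi·1/20) = e^(i·1π/10)
= cos(1π/10) + i sin(1π/10)
= 0.9511 + 0.3090i


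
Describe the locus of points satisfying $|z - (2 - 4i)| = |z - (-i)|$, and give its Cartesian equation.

|z - z1| = |z - z2| means z is equidistant from z1 and z2,
i.e. the perpendicular bisector of the segment from (2, -4) to (0, -1) (midpoint (1, -5/2)).
With z = x + yi, square both sides:
(x - 2)^2 + (y - (-4))^2 = (x - 0)^2 + (y - (-1))^2
The x^2 and y^2 terms cancel: -4x + 6y = 1 - 20 = -19
Simplify: 4x - 6y = 19
Locus: Perpendicular bisector of the segment from (2, -4) to (0, -1): the line 4x - 6y = 19


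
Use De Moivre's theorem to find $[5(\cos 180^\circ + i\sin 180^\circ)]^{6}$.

By De Moivre: z^n = r^n(cos(nθ) + i sin(nθ))
= 5^6(cos(6*180°) + i sin(6*180°))
= 15625(cos 0° + i sin 0°)
= 15625


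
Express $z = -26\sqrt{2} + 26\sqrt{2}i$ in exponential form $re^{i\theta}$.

r = |z| = sqrt((-26*sqrt(2))^2 + (26*sqrt(2))^2) = sqrt(1352 + 1352) = sqrt(2704) = 52
θ = arctan(b/a) = arctan(36.7696/-36.7696) (quadrant-adjusted) = 135° = 3π/4
z = 52e^(i*3π/4)


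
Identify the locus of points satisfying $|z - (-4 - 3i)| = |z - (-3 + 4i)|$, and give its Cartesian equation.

|z - z1| = |z - z2| means z is equidistant from z1 and z2,
i.e. the perpendicular bisector of the segment from (-4, -3) to (-3, 4) (midpoint (-7/2, 1/2)).
With z = x + yi, square both sides:
(x - (-4))^2 + (y - (-3))^2 = (x - (-3))^2 + (y - 4)^2
The x^2 and y^2 terms cancel: 2x + 14y = 25 - 25 = 0
Simplify: x + 7y = 0
Locus: Perpendicular bisector of the segment from (-4, -3) to (-3, 4): the line x + 7y = 0


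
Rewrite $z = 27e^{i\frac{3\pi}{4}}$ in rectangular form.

a = r cos θ = 27 * -sqrt(2)/2 = -27*sqrt(2)/2
b = r sin θ = 27 * sqrt(2)/2 = 27*sqrt(2)/2
z = -27*sqrt(2)/2 + (27*sqrt(2)/2)i
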